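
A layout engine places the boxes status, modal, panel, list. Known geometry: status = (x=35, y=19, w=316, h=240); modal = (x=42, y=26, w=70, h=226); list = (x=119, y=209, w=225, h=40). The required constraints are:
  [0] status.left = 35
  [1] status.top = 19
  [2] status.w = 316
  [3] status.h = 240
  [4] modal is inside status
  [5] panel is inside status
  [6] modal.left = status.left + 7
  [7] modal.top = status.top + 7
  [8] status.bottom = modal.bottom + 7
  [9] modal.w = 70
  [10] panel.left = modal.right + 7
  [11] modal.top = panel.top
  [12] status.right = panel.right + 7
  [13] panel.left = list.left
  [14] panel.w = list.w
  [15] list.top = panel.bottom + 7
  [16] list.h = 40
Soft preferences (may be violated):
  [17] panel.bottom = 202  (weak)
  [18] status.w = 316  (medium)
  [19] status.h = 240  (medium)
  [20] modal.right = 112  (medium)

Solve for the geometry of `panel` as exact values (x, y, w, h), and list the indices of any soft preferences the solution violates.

panel = (x=119, y=26, w=225, h=176)
violated soft preferences: none

1. panel.x = 119  [panel.left = modal.right + 7]
2. panel.y = 26  [modal.top = panel.top]
3. panel.w = 225  [status.right = panel.right + 7]
4. panel.h = 176  [list.top = panel.bottom + 7]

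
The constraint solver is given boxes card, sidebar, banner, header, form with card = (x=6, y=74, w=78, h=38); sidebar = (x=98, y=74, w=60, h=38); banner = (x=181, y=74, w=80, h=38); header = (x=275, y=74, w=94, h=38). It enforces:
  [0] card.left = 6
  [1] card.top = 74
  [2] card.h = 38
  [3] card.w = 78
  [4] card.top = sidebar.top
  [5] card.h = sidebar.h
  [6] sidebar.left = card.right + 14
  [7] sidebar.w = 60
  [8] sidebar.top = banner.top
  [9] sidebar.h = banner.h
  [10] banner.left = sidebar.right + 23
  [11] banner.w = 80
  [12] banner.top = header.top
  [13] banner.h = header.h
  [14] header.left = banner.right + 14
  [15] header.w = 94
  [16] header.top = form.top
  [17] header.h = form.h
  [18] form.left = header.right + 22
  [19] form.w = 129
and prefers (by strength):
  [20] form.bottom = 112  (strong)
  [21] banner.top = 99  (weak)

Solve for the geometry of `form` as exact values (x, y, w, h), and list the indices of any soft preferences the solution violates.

form = (x=391, y=74, w=129, h=38)
violated soft preferences: 21

1. form.y = 74  [header.top = form.top]
2. form.h = 38  [header.h = form.h]
3. form.x = 391  [form.left = header.right + 22]
4. form.w = 129  [form.w = 129]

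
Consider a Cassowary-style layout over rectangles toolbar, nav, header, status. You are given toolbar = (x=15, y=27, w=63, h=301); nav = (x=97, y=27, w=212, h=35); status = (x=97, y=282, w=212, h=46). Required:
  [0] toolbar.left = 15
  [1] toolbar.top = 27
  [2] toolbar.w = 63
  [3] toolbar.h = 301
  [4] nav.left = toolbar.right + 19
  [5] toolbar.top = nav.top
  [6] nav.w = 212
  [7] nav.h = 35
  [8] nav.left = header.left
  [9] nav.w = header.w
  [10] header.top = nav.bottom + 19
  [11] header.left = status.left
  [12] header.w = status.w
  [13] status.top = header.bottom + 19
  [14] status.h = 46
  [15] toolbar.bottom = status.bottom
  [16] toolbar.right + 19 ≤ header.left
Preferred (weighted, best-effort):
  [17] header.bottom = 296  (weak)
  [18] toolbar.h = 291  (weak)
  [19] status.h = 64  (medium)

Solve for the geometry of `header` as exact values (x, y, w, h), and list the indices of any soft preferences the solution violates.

header = (x=97, y=81, w=212, h=182)
violated soft preferences: 17, 18, 19

1. header.x = 97  [nav.left = header.left]
2. header.w = 212  [nav.w = header.w]
3. header.y = 81  [header.top = nav.bottom + 19]
4. header.h = 182  [status.top = header.bottom + 19]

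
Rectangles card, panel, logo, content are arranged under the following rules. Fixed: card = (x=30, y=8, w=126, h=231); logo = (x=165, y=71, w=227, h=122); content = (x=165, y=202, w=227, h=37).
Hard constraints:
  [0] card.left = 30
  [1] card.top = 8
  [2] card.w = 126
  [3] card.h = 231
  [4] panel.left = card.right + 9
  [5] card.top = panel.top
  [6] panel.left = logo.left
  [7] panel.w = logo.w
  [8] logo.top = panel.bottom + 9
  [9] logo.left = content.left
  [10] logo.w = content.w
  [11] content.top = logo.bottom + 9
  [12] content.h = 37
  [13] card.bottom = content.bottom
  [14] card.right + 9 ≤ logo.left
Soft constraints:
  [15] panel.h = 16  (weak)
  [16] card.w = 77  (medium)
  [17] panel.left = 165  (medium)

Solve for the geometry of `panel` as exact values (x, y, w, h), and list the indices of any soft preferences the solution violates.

panel = (x=165, y=8, w=227, h=54)
violated soft preferences: 15, 16

1. panel.x = 165  [panel.left = card.right + 9]
2. panel.y = 8  [card.top = panel.top]
3. panel.w = 227  [panel.w = logo.w]
4. panel.h = 54  [logo.top = panel.bottom + 9]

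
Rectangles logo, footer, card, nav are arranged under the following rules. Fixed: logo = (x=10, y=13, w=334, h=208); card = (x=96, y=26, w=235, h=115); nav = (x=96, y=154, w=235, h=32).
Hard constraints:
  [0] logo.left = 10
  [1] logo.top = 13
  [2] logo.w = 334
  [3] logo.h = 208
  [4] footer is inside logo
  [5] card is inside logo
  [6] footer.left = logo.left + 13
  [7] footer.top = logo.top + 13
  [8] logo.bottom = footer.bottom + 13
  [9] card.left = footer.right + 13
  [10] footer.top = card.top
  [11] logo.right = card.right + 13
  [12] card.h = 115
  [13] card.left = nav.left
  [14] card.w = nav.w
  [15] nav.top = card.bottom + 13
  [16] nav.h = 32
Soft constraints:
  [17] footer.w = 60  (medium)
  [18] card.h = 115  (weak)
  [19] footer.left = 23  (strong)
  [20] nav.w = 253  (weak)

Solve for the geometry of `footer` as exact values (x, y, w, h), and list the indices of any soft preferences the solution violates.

1. footer.x = 23  [footer.left = logo.left + 13]
2. footer.y = 26  [footer.top = logo.top + 13]
3. footer.h = 182  [logo.bottom = footer.bottom + 13]
4. footer.w = 60  [card.left = footer.right + 13]

footer = (x=23, y=26, w=60, h=182)
violated soft preferences: 20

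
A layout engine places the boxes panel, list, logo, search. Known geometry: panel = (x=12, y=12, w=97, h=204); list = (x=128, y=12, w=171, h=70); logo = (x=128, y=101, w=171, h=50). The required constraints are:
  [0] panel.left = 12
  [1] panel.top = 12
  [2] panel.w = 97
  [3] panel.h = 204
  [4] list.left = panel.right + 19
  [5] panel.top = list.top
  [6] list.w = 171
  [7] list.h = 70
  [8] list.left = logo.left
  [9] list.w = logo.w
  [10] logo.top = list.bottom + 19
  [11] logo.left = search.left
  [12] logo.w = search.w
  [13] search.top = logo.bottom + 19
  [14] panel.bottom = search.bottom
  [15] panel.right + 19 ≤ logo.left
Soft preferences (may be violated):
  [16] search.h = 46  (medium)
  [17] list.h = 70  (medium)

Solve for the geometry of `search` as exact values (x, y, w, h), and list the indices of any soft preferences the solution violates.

search = (x=128, y=170, w=171, h=46)
violated soft preferences: none

1. search.x = 128  [logo.left = search.left]
2. search.w = 171  [logo.w = search.w]
3. search.y = 170  [search.top = logo.bottom + 19]
4. search.h = 46  [panel.bottom = search.bottom]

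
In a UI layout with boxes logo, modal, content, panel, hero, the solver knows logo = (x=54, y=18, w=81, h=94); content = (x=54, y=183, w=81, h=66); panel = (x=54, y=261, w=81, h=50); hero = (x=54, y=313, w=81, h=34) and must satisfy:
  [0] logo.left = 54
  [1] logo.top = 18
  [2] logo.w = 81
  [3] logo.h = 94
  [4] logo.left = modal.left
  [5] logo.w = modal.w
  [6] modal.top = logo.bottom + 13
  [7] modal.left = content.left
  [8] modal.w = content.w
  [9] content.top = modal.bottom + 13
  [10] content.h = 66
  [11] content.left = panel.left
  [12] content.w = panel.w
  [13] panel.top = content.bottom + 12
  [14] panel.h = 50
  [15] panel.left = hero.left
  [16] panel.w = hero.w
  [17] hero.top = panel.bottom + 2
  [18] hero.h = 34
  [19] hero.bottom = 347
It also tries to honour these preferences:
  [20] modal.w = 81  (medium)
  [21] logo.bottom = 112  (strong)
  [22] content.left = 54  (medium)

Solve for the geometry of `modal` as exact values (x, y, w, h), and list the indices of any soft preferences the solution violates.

modal = (x=54, y=125, w=81, h=45)
violated soft preferences: none

1. modal.x = 54  [logo.left = modal.left]
2. modal.w = 81  [logo.w = modal.w]
3. modal.y = 125  [modal.top = logo.bottom + 13]
4. modal.h = 45  [content.top = modal.bottom + 13]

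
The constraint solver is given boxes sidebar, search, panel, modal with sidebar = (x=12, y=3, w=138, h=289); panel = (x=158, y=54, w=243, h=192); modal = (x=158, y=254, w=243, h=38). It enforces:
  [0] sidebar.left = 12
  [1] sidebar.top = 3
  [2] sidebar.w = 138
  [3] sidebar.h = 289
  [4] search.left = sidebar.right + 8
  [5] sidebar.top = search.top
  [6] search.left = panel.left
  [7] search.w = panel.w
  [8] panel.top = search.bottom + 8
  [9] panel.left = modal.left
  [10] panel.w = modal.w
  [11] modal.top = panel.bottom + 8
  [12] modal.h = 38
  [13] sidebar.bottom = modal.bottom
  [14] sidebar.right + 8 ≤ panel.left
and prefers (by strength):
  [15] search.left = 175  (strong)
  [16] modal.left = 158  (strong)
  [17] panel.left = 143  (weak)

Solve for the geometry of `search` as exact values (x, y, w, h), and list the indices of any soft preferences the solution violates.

1. search.x = 158  [search.left = sidebar.right + 8]
2. search.y = 3  [sidebar.top = search.top]
3. search.w = 243  [search.w = panel.w]
4. search.h = 43  [panel.top = search.bottom + 8]

search = (x=158, y=3, w=243, h=43)
violated soft preferences: 15, 17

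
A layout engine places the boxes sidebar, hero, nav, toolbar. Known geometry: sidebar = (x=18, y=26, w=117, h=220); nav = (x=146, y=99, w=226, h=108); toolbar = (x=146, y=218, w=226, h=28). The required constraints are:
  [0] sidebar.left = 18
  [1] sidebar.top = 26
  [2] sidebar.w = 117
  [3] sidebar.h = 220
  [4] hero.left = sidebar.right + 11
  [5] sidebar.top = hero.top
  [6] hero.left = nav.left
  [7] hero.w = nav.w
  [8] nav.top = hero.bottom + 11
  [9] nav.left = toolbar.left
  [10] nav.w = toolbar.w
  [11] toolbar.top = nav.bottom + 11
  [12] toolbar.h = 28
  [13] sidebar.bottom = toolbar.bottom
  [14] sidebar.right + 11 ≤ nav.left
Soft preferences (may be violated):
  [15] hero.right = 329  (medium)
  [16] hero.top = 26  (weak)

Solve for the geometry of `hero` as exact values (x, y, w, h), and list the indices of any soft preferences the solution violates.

hero = (x=146, y=26, w=226, h=62)
violated soft preferences: 15

1. hero.x = 146  [hero.left = sidebar.right + 11]
2. hero.y = 26  [sidebar.top = hero.top]
3. hero.w = 226  [hero.w = nav.w]
4. hero.h = 62  [nav.top = hero.bottom + 11]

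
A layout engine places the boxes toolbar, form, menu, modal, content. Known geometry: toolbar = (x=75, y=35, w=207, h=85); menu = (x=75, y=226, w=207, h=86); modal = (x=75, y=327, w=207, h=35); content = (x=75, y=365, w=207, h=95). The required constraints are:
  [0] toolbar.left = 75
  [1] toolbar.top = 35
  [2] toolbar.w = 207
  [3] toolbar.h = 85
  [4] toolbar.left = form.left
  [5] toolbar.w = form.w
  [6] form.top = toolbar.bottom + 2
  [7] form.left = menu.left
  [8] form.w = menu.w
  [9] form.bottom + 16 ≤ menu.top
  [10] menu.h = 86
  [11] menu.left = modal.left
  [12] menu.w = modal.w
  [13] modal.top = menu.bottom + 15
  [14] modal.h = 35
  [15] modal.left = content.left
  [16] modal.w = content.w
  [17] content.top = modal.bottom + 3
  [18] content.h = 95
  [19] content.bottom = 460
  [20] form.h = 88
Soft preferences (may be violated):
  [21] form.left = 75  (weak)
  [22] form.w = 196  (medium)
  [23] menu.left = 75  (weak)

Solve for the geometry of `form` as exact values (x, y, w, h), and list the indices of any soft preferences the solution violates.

form = (x=75, y=122, w=207, h=88)
violated soft preferences: 22

1. form.x = 75  [toolbar.left = form.left]
2. form.w = 207  [toolbar.w = form.w]
3. form.y = 122  [form.top = toolbar.bottom + 2]
4. form.h = 88  [form.h = 88]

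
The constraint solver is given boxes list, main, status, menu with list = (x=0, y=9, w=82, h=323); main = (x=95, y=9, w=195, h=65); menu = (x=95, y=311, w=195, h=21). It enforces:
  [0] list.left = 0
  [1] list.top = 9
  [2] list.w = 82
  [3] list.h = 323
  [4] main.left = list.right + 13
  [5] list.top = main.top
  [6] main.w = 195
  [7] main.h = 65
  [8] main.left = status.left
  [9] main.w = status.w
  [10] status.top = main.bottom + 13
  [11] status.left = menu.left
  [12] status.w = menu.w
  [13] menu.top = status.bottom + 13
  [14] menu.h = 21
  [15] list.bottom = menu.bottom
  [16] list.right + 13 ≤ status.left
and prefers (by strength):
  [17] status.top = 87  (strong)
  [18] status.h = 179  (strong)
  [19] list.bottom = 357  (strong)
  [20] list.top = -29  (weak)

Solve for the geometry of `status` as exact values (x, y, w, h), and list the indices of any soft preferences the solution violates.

1. status.x = 95  [main.left = status.left]
2. status.w = 195  [main.w = status.w]
3. status.y = 87  [status.top = main.bottom + 13]
4. status.h = 211  [menu.top = status.bottom + 13]

status = (x=95, y=87, w=195, h=211)
violated soft preferences: 18, 19, 20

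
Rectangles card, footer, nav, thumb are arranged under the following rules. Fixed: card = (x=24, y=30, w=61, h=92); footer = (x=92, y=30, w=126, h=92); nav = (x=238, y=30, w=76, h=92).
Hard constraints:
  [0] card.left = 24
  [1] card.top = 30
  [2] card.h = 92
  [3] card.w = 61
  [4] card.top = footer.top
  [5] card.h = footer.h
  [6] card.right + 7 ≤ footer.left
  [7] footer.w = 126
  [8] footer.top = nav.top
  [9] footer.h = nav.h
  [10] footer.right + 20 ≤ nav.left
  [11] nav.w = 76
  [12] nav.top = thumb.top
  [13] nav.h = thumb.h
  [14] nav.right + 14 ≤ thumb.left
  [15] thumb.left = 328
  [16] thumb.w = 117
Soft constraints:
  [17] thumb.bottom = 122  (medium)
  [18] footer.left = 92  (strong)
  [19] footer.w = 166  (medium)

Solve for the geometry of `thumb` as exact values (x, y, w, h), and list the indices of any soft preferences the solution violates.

1. thumb.y = 30  [nav.top = thumb.top]
2. thumb.h = 92  [nav.h = thumb.h]
3. thumb.x = 328  [thumb.left = 328]
4. thumb.w = 117  [thumb.w = 117]

thumb = (x=328, y=30, w=117, h=92)
violated soft preferences: 19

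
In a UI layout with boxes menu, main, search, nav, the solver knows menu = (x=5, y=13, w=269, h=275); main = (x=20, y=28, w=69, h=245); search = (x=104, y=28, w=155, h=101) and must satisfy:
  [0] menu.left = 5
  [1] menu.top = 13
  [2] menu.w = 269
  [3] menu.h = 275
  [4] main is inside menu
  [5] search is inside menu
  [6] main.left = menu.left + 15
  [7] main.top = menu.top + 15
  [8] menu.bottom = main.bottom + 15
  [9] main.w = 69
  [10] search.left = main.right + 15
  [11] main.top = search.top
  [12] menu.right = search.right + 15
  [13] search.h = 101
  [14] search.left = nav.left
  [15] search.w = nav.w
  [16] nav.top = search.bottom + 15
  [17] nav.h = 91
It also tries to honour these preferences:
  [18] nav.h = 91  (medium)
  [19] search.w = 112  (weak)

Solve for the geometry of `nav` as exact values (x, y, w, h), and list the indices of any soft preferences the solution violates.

1. nav.x = 104  [search.left = nav.left]
2. nav.w = 155  [search.w = nav.w]
3. nav.y = 144  [nav.top = search.bottom + 15]
4. nav.h = 91  [nav.h = 91]

nav = (x=104, y=144, w=155, h=91)
violated soft preferences: 19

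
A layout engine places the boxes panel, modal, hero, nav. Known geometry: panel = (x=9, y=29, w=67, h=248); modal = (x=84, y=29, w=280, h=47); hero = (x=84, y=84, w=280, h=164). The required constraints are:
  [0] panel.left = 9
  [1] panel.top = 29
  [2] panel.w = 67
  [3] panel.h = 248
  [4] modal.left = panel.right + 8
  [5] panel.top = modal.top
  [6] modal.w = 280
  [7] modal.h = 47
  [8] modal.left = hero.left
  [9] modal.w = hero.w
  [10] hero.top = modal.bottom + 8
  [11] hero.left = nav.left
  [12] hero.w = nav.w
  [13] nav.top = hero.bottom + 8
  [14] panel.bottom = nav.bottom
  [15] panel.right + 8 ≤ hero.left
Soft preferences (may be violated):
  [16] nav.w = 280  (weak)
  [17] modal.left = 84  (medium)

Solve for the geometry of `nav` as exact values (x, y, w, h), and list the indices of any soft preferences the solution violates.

nav = (x=84, y=256, w=280, h=21)
violated soft preferences: none

1. nav.x = 84  [hero.left = nav.left]
2. nav.w = 280  [hero.w = nav.w]
3. nav.y = 256  [nav.top = hero.bottom + 8]
4. nav.h = 21  [panel.bottom = nav.bottom]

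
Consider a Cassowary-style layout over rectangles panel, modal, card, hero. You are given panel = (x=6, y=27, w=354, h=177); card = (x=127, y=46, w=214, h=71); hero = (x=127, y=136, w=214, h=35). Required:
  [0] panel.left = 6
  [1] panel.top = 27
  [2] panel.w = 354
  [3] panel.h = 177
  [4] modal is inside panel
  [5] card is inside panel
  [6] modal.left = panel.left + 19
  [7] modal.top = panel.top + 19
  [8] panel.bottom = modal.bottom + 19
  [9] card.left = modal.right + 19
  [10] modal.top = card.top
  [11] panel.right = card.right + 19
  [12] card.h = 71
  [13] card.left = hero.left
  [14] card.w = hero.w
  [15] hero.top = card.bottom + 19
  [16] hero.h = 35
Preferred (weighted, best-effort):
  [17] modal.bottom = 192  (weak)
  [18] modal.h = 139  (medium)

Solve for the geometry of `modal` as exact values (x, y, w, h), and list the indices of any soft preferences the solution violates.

1. modal.x = 25  [modal.left = panel.left + 19]
2. modal.y = 46  [modal.top = panel.top + 19]
3. modal.h = 139  [panel.bottom = modal.bottom + 19]
4. modal.w = 83  [card.left = modal.right + 19]

modal = (x=25, y=46, w=83, h=139)
violated soft preferences: 17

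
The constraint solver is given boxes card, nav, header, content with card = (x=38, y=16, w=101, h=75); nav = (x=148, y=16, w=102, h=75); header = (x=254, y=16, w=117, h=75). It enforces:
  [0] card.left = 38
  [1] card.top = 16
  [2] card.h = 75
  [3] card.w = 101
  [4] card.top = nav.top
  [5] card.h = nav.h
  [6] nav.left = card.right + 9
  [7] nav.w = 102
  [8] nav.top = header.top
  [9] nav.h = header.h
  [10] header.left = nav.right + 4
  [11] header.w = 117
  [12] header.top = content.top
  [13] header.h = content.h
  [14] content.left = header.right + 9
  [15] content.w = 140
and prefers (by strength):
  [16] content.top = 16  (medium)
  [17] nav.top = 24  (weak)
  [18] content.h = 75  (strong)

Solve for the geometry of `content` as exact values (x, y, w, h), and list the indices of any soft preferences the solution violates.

1. content.y = 16  [header.top = content.top]
2. content.h = 75  [header.h = content.h]
3. content.x = 380  [content.left = header.right + 9]
4. content.w = 140  [content.w = 140]

content = (x=380, y=16, w=140, h=75)
violated soft preferences: 17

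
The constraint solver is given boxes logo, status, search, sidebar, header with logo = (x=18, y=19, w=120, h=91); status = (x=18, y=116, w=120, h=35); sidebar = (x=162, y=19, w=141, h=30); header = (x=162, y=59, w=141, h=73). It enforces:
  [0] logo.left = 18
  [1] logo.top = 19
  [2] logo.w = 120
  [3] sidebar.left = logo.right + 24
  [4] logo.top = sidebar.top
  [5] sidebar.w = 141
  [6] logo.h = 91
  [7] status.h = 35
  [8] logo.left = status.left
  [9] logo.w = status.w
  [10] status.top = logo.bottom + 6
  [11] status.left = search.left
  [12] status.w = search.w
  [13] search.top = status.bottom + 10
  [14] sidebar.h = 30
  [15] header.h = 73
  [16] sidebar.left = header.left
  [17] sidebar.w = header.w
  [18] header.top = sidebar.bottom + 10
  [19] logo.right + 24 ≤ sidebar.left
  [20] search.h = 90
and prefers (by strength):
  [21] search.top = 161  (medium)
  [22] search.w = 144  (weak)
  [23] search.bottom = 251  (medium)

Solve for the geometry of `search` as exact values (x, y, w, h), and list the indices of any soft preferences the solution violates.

1. search.x = 18  [status.left = search.left]
2. search.w = 120  [status.w = search.w]
3. search.y = 161  [search.top = status.bottom + 10]
4. search.h = 90  [search.h = 90]

search = (x=18, y=161, w=120, h=90)
violated soft preferences: 22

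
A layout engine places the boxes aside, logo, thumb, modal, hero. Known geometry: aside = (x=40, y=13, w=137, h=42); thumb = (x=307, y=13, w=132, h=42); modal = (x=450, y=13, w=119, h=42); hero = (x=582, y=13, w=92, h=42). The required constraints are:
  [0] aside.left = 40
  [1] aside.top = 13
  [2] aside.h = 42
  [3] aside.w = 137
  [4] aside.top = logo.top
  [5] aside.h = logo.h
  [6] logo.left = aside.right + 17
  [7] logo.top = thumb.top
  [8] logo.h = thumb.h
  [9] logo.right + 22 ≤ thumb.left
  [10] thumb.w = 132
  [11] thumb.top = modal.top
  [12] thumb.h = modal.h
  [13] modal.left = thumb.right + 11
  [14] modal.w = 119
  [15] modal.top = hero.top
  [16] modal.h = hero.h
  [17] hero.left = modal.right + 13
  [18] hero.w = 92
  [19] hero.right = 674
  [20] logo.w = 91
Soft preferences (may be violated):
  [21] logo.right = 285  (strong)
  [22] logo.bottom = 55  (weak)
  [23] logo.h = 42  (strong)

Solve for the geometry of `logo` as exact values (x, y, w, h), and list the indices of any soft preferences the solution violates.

logo = (x=194, y=13, w=91, h=42)
violated soft preferences: none

1. logo.y = 13  [aside.top = logo.top]
2. logo.h = 42  [aside.h = logo.h]
3. logo.x = 194  [logo.left = aside.right + 17]
4. logo.w = 91  [logo.w = 91]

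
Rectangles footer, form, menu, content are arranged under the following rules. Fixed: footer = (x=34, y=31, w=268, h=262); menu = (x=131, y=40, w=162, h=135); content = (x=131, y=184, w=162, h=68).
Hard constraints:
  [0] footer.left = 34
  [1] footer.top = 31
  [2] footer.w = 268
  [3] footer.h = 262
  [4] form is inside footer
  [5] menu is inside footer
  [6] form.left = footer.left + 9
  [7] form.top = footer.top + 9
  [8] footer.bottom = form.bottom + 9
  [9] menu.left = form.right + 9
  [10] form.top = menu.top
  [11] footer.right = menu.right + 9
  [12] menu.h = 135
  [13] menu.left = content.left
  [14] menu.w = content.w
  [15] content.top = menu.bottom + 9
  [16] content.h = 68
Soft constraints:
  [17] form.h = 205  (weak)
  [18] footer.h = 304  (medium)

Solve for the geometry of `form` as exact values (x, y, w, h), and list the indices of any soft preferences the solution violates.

1. form.x = 43  [form.left = footer.left + 9]
2. form.y = 40  [form.top = footer.top + 9]
3. form.h = 244  [footer.bottom = form.bottom + 9]
4. form.w = 79  [menu.left = form.right + 9]

form = (x=43, y=40, w=79, h=244)
violated soft preferences: 17, 18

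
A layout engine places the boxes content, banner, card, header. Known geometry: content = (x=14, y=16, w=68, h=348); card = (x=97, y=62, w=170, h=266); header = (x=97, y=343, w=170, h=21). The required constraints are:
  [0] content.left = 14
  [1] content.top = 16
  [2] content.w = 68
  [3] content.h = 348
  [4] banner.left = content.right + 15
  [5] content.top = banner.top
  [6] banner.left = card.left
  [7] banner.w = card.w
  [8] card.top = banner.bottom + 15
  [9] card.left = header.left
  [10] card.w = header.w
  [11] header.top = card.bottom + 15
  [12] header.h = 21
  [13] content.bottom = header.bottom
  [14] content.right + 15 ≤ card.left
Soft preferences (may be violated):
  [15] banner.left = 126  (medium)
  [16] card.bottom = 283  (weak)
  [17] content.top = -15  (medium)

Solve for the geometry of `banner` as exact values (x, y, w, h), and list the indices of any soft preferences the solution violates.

banner = (x=97, y=16, w=170, h=31)
violated soft preferences: 15, 16, 17

1. banner.x = 97  [banner.left = content.right + 15]
2. banner.y = 16  [content.top = banner.top]
3. banner.w = 170  [banner.w = card.w]
4. banner.h = 31  [card.top = banner.bottom + 15]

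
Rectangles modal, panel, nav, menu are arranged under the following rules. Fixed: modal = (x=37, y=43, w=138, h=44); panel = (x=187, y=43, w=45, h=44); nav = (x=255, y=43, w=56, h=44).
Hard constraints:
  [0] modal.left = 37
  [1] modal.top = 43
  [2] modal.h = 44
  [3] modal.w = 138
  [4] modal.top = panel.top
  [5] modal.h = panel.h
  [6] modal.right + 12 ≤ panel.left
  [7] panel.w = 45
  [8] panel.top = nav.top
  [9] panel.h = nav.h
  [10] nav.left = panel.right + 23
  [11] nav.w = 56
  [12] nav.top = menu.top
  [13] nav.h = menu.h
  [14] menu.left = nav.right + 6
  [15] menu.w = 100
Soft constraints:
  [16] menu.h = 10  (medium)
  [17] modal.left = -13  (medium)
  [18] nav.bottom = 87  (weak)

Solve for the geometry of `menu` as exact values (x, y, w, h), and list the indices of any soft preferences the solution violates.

1. menu.y = 43  [nav.top = menu.top]
2. menu.h = 44  [nav.h = menu.h]
3. menu.x = 317  [menu.left = nav.right + 6]
4. menu.w = 100  [menu.w = 100]

menu = (x=317, y=43, w=100, h=44)
violated soft preferences: 16, 17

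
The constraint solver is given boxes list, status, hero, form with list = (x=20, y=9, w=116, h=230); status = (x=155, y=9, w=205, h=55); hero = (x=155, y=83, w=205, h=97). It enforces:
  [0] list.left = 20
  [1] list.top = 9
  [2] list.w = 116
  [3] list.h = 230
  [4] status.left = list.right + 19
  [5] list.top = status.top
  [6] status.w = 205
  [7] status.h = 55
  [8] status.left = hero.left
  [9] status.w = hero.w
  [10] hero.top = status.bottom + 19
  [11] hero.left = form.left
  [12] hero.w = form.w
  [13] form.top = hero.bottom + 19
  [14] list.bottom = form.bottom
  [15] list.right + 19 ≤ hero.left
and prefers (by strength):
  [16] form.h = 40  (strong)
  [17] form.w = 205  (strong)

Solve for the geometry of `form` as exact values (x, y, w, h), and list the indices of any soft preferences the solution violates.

form = (x=155, y=199, w=205, h=40)
violated soft preferences: none

1. form.x = 155  [hero.left = form.left]
2. form.w = 205  [hero.w = form.w]
3. form.y = 199  [form.top = hero.bottom + 19]
4. form.h = 40  [list.bottom = form.bottom]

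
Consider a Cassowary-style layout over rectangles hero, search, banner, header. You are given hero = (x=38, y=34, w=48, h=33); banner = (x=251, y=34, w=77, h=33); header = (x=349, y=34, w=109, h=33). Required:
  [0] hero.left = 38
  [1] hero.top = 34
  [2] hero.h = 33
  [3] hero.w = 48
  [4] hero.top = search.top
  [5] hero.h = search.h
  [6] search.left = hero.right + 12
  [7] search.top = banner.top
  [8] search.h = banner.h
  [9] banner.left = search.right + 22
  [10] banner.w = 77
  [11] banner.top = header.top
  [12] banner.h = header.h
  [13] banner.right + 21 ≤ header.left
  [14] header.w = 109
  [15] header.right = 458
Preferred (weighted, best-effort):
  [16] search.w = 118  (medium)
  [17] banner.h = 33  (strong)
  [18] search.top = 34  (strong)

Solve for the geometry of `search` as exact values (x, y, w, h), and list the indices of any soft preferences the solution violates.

1. search.y = 34  [hero.top = search.top]
2. search.h = 33  [hero.h = search.h]
3. search.x = 98  [search.left = hero.right + 12]
4. search.w = 131  [banner.left = search.right + 22]

search = (x=98, y=34, w=131, h=33)
violated soft preferences: 16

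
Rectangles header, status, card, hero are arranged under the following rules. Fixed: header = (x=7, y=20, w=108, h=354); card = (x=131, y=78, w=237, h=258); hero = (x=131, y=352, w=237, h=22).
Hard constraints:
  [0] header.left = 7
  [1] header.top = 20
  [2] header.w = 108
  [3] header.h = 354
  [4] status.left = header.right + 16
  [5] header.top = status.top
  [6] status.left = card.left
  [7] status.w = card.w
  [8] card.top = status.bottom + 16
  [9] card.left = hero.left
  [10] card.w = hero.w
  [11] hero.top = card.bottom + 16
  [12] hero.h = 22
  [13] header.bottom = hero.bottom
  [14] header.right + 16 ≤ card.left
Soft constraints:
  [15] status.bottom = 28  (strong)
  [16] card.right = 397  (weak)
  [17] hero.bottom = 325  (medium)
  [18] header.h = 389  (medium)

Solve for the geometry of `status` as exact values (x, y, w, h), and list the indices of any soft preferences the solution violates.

status = (x=131, y=20, w=237, h=42)
violated soft preferences: 15, 16, 17, 18

1. status.x = 131  [status.left = header.right + 16]
2. status.y = 20  [header.top = status.top]
3. status.w = 237  [status.w = card.w]
4. status.h = 42  [card.top = status.bottom + 16]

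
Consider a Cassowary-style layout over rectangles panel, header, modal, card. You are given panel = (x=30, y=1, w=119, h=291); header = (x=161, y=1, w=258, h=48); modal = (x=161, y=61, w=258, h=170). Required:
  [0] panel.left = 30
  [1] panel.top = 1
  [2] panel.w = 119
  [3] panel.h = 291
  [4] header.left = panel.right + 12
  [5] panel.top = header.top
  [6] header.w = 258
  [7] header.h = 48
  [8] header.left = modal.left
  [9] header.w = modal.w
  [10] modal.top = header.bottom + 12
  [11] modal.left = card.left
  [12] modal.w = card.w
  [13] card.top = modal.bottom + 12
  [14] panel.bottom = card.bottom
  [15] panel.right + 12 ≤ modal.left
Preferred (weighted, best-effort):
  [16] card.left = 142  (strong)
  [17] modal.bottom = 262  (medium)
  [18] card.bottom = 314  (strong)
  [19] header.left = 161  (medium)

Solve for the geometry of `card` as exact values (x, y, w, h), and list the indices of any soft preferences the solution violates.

1. card.x = 161  [modal.left = card.left]
2. card.w = 258  [modal.w = card.w]
3. card.y = 243  [card.top = modal.bottom + 12]
4. card.h = 49  [panel.bottom = card.bottom]

card = (x=161, y=243, w=258, h=49)
violated soft preferences: 16, 17, 18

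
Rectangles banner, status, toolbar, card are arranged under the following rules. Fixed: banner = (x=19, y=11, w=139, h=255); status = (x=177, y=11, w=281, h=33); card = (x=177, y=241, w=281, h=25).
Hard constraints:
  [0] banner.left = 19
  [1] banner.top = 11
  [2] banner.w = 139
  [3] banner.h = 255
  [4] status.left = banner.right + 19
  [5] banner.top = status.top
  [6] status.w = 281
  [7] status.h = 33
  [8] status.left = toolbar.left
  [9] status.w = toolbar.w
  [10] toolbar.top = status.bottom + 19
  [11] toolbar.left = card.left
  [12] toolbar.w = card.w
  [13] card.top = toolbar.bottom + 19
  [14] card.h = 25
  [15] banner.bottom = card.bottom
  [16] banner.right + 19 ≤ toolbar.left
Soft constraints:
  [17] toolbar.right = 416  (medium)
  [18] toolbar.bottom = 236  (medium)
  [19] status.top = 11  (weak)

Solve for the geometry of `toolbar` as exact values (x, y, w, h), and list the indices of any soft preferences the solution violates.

toolbar = (x=177, y=63, w=281, h=159)
violated soft preferences: 17, 18

1. toolbar.x = 177  [status.left = toolbar.left]
2. toolbar.w = 281  [status.w = toolbar.w]
3. toolbar.y = 63  [toolbar.top = status.bottom + 19]
4. toolbar.h = 159  [card.top = toolbar.bottom + 19]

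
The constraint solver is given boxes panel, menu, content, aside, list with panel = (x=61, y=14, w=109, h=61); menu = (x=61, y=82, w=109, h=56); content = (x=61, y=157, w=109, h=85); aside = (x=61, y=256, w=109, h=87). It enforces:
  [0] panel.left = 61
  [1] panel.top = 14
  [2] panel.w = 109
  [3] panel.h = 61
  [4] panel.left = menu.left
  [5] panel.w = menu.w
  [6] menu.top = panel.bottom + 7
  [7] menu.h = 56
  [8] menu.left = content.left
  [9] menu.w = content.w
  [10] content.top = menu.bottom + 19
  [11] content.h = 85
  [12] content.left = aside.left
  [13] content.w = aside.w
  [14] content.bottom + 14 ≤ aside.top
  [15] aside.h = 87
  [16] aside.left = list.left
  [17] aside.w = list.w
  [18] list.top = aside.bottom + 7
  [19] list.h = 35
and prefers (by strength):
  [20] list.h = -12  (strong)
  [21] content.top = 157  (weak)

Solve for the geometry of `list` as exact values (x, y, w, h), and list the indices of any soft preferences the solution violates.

1. list.x = 61  [aside.left = list.left]
2. list.w = 109  [aside.w = list.w]
3. list.y = 350  [list.top = aside.bottom + 7]
4. list.h = 35  [list.h = 35]

list = (x=61, y=350, w=109, h=35)
violated soft preferences: 20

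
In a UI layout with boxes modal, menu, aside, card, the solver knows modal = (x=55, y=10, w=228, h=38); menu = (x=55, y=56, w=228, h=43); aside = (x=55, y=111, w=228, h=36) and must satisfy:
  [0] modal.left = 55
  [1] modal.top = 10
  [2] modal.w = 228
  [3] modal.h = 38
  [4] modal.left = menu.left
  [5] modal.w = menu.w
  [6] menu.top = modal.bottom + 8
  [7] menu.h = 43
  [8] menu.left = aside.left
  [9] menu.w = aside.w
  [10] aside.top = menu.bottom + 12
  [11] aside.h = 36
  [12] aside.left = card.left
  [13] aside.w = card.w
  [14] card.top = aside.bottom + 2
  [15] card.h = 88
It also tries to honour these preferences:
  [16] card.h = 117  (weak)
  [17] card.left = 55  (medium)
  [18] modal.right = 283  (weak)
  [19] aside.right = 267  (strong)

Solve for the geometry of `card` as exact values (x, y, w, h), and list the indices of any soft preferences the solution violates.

1. card.x = 55  [aside.left = card.left]
2. card.w = 228  [aside.w = card.w]
3. card.y = 149  [card.top = aside.bottom + 2]
4. card.h = 88  [card.h = 88]

card = (x=55, y=149, w=228, h=88)
violated soft preferences: 16, 19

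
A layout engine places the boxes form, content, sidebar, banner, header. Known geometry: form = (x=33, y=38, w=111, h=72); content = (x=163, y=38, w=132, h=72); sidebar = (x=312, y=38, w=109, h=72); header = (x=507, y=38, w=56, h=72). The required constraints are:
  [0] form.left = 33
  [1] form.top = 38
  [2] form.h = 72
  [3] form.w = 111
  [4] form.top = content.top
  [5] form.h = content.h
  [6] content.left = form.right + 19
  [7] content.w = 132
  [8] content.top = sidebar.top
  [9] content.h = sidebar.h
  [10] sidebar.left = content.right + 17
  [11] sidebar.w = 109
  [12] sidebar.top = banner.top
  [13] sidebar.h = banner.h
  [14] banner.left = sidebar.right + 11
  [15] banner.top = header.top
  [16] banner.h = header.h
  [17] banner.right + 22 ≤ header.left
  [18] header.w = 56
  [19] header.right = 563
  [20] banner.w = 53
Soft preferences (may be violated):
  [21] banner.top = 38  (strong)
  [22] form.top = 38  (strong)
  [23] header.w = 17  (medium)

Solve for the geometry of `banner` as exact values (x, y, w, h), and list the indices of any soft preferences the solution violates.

1. banner.y = 38  [sidebar.top = banner.top]
2. banner.h = 72  [sidebar.h = banner.h]
3. banner.x = 432  [banner.left = sidebar.right + 11]
4. banner.w = 53  [banner.w = 53]

banner = (x=432, y=38, w=53, h=72)
violated soft preferences: 23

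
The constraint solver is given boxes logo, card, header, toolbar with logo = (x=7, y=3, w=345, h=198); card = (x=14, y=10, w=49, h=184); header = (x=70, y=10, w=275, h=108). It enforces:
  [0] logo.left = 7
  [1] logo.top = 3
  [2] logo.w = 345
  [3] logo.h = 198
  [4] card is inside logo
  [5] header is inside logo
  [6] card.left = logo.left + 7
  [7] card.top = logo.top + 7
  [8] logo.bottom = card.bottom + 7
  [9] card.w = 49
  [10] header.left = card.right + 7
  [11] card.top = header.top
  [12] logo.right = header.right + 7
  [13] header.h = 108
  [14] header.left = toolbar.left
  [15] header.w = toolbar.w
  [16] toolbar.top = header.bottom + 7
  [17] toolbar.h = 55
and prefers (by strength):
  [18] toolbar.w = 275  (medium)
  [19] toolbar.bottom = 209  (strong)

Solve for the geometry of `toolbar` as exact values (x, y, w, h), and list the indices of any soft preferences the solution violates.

1. toolbar.x = 70  [header.left = toolbar.left]
2. toolbar.w = 275  [header.w = toolbar.w]
3. toolbar.y = 125  [toolbar.top = header.bottom + 7]
4. toolbar.h = 55  [toolbar.h = 55]

toolbar = (x=70, y=125, w=275, h=55)
violated soft preferences: 19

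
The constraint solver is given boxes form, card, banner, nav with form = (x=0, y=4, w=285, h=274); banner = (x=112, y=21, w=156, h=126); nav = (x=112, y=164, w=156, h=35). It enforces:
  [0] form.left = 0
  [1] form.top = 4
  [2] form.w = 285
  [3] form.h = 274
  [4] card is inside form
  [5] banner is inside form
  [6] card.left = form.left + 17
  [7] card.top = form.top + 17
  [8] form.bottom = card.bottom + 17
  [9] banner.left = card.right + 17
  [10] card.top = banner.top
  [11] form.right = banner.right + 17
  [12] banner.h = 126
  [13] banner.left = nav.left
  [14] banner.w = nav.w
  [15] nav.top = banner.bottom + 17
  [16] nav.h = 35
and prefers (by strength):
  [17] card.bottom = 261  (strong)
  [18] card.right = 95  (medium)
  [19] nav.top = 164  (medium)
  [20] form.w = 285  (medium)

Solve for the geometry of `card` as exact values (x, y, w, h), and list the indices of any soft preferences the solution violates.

card = (x=17, y=21, w=78, h=240)
violated soft preferences: none

1. card.x = 17  [card.left = form.left + 17]
2. card.y = 21  [card.top = form.top + 17]
3. card.h = 240  [form.bottom = card.bottom + 17]
4. card.w = 78  [banner.left = card.right + 17]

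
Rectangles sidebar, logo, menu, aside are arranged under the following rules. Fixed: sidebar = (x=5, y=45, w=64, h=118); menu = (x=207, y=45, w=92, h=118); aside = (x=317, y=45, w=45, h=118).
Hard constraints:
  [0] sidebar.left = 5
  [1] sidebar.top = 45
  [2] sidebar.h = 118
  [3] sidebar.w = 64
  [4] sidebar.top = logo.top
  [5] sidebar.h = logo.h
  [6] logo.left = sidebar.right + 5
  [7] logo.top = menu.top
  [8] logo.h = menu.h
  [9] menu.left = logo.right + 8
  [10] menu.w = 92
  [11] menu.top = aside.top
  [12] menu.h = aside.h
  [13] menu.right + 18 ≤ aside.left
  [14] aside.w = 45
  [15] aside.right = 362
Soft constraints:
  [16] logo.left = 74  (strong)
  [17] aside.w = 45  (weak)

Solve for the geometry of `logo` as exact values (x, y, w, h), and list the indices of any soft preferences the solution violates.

1. logo.y = 45  [sidebar.top = logo.top]
2. logo.h = 118  [sidebar.h = logo.h]
3. logo.x = 74  [logo.left = sidebar.right + 5]
4. logo.w = 125  [menu.left = logo.right + 8]

logo = (x=74, y=45, w=125, h=118)
violated soft preferences: none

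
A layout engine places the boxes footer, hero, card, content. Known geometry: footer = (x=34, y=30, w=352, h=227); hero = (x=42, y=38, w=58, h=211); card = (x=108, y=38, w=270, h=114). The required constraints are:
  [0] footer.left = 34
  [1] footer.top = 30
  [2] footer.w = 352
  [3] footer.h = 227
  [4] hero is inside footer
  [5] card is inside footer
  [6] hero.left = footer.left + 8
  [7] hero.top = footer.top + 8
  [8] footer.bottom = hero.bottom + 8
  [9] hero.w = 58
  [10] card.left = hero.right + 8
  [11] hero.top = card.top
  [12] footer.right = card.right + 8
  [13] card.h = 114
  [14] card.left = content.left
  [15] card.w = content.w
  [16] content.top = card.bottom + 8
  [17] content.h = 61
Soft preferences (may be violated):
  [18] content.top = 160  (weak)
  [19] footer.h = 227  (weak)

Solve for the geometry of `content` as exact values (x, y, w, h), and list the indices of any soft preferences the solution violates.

content = (x=108, y=160, w=270, h=61)
violated soft preferences: none

1. content.x = 108  [card.left = content.left]
2. content.w = 270  [card.w = content.w]
3. content.y = 160  [content.top = card.bottom + 8]
4. content.h = 61  [content.h = 61]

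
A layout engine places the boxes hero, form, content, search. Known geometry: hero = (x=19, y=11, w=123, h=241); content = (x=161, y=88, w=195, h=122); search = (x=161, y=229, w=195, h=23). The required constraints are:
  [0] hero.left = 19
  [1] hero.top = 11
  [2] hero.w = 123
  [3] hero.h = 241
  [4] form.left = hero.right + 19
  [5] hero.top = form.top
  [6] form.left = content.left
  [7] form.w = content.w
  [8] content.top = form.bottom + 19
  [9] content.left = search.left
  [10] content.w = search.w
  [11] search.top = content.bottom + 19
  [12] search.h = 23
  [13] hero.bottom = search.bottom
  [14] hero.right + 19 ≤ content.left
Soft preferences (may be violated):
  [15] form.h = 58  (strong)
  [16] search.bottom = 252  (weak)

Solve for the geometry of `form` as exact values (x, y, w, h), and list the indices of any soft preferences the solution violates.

1. form.x = 161  [form.left = hero.right + 19]
2. form.y = 11  [hero.top = form.top]
3. form.w = 195  [form.w = content.w]
4. form.h = 58  [content.top = form.bottom + 19]

form = (x=161, y=11, w=195, h=58)
violated soft preferences: none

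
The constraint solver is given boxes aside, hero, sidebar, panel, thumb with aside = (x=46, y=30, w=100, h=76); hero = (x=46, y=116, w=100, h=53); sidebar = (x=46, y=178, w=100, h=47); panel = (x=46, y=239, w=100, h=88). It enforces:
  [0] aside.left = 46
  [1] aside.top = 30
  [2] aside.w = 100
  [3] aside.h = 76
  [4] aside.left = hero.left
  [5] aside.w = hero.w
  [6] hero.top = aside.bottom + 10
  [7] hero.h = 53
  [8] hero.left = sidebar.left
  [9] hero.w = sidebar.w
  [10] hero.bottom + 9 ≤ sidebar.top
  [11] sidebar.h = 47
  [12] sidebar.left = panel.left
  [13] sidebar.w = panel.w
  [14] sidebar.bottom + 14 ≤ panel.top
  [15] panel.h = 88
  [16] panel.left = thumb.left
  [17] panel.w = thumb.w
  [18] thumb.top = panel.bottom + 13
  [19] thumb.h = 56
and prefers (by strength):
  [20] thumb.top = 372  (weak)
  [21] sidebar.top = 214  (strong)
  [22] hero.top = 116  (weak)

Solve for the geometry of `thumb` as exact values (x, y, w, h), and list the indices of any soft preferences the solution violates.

thumb = (x=46, y=340, w=100, h=56)
violated soft preferences: 20, 21

1. thumb.x = 46  [panel.left = thumb.left]
2. thumb.w = 100  [panel.w = thumb.w]
3. thumb.y = 340  [thumb.top = panel.bottom + 13]
4. thumb.h = 56  [thumb.h = 56]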